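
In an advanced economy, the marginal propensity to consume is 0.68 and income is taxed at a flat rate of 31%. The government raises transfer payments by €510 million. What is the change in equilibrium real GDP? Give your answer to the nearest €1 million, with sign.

The transfer change shifts disposable income by +€510 million, so first-round consumption changes by c·ΔTR = 0.68 × (+€510 million) = +€346.8 million.
Expenditure multiplier = 1/(1 − c(1−t)) = 1/(1 − 0.68×0.69) = 1/0.5308 ≈ 1.884.
The transfer multiplier is c × k ≈ 1.281, so ΔY = k × (c·ΔTR) = (+€346.8 million) / 0.5308 ≈ +€653 million.

+€653 million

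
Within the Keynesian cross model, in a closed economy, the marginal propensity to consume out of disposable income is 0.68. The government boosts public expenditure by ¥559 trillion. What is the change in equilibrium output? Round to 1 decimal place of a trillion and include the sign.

Government-spending multiplier = 1/(1 − MPC) = 1/(1 − 0.68) = 1/0.32 = 3.125.
ΔY = k × ΔG = (+¥559 trillion) / 0.32 ≈ +¥1,746.9 trillion.

+¥1,746.9 trillion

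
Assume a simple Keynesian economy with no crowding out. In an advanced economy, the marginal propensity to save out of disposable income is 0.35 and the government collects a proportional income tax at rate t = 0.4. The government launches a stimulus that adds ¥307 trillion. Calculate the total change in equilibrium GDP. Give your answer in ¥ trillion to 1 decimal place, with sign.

MPC = 1 − MPS = 1 − 0.35 = 0.65.
Expenditure multiplier = 1/(1 − c(1−t)) = 1/(1 − 0.65×0.6) = 1/0.61 ≈ 1.639.
ΔY = k × ΔG = (+¥307 trillion) / 0.61 ≈ +¥503.3 trillion.

+¥503.3 trillion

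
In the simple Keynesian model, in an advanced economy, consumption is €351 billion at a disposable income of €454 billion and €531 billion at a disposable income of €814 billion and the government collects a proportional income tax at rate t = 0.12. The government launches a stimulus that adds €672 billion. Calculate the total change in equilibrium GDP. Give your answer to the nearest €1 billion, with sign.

MPC = ΔC/ΔYd = (531 − 351)/(814 − 454) = 180/360 = 0.5.
Spending multiplier = 1/(1 − c(1−t)) = 1/(1 − 0.5×0.88) = 1/0.56 ≈ 1.786.
ΔY = k × ΔG = (+€672 billion) / 0.56 = +€1,200 billion.

+€1,200 billion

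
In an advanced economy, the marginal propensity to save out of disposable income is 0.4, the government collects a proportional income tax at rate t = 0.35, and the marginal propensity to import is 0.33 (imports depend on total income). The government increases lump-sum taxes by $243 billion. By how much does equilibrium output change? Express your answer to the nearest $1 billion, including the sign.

MPC = 1 − MPS = 1 − 0.4 = 0.6.
A lump-sum tax change of +$243 billion shifts disposable income by −$243 billion; first-round consumption changes by −c × ΔT = −0.6 × (+$243 billion) = −$145.8 billion.
Expenditure multiplier = 1/(1 − c(1−t) + m) = 1/(1 − 0.6×0.65 + 0.33) = 1/0.94 ≈ 1.064.
The tax multiplier is −c × k ≈ −0.638, so ΔY = k × (−c·ΔT) = (−$145.8 billion) / 0.94 ≈ −$155 billion.

−$155 billion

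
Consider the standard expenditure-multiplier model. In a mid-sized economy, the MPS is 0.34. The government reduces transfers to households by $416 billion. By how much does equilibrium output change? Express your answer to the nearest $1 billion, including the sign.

−$808 billion

MPC = 1 − MPS = 1 − 0.34 = 0.66.
The transfer change shifts disposable income by −$416 billion, so first-round consumption changes by c·ΔTR = 0.66 × (−$416 billion) = −$274.56 billion.
Expenditure multiplier = 1/(1 − MPC) = 1/(1 − 0.66) = 1/0.34 ≈ 2.941.
The transfer multiplier is c × k ≈ 1.941, so ΔY = k × (c·ΔTR) = (−$274.56 billion) / 0.34 ≈ −$808 billion.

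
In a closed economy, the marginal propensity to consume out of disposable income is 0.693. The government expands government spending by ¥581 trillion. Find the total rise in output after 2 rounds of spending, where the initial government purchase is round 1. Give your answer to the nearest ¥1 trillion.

¥984 trillion

Round 1 adds ΔG = ¥581 trillion; each later round is MPC = 0.693 times the previous.
After 2 rounds: 581 + 402.633 = ΔG·(1 − c^2)/(1 − c) = 581 × (1 − 0.480249)/0.307 ≈ ¥984 trillion.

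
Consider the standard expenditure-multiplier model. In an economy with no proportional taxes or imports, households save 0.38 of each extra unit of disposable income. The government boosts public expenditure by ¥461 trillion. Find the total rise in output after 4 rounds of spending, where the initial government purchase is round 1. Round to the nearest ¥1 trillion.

MPC = 1 − MPS = 1 − 0.38 = 0.62.
Round 1 adds ΔG = ¥461 trillion; each later round is MPC = 0.62 times the previous.
After 4 rounds: 461 + 285.82 + 177.2084 + 109.869208 = ΔG·(1 − c^4)/(1 − c) = 461 × (1 − 0.14776336)/0.38 ≈ ¥1,034 trillion.

¥1,034 trillion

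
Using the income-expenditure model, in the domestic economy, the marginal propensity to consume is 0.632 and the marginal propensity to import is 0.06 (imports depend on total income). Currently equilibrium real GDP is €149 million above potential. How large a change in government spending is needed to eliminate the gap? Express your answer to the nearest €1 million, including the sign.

Spending multiplier = 1/(1 − c + m) = 1/(1 − 0.632 + 0.06) = 1/0.428 ≈ 2.336.
Need ΔY = −€149 million, so ΔG = ΔY/k = (−€149 million) × 0.428 ≈ −€64 million.
The government should cut government spending by €64 million.

−€64 million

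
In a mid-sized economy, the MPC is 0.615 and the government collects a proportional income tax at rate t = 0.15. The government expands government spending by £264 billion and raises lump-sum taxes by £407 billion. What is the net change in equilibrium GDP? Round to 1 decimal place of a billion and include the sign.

+£28.7 billion

Expenditure multiplier = 1/(1 − c(1−t)) = 1/(1 − 0.615×0.85) = 1/0.47725 ≈ 2.095.
ΔG contributes k·ΔG = (+£264 billion) / 0.47725 ≈ +£553.2 billion.
ΔT of +£407 billion changes first-round spending by −c·ΔT = −£250.305 billion, contributing k·(−c·ΔT) = (−£250.305 billion) / 0.47725 ≈ −£524.5 billion.
Net ΔY = k(ΔG − c·ΔT) = (+£13.695 billion) / 0.47725 ≈ +£28.7 billion.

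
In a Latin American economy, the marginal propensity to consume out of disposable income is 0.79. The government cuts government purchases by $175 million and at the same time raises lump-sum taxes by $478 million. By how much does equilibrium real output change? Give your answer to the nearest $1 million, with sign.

Expenditure multiplier = 1/(1 − MPC) = 1/(1 − 0.79) = 1/0.21 ≈ 4.762.
ΔG contributes k·ΔG = (−$175 million) / 0.21 ≈ −$833.3 million.
ΔT of +$478 million changes first-round spending by −c·ΔT = −$377.62 million, contributing k·(−c·ΔT) = (−$377.62 million) / 0.21 ≈ −$1,798.2 million.
Net ΔY = k(ΔG − c·ΔT) = (−$552.62 million) / 0.21 ≈ −$2,632 million.

−$2,632 million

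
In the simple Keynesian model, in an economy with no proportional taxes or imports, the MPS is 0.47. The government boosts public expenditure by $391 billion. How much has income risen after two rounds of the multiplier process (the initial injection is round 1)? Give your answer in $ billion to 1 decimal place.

MPC = 1 − MPS = 1 − 0.47 = 0.53.
Round 1 adds ΔG = $391 billion; each later round is MPC = 0.53 times the previous.
After 2 rounds: 391 + 207.23 = ΔG·(1 − c^2)/(1 − c) = 391 × (1 − 0.2809)/0.47 ≈ $598.2 billion.

$598.2 billion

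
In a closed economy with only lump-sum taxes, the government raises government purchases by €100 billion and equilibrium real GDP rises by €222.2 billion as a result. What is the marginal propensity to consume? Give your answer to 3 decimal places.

Implied spending multiplier k = ΔY/ΔG = 222.2/100 = 2.222.
Since k = 1/(1 − MPC), MPC = 1 − 1/k = 1 − ΔG/ΔY = 1 − 100/222.2 ≈ 0.550.

0.550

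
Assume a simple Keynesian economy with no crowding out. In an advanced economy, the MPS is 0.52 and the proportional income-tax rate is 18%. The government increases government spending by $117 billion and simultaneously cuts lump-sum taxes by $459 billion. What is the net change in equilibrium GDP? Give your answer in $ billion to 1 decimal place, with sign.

+$556.3 billion

MPC = 1 − MPS = 1 − 0.52 = 0.48.
Expenditure multiplier = 1/(1 − c(1−t)) = 1/(1 − 0.48×0.82) = 1/0.6064 ≈ 1.649.
ΔG contributes k·ΔG = (+$117 billion) / 0.6064 ≈ +$192.9 billion.
ΔT of −$459 billion changes first-round spending by −c·ΔT = +$220.32 billion, contributing k·(−c·ΔT) = (+$220.32 billion) / 0.6064 ≈ +$363.3 billion.
Net ΔY = k(ΔG − c·ΔT) = (+$337.32 billion) / 0.6064 ≈ +$556.3 billion.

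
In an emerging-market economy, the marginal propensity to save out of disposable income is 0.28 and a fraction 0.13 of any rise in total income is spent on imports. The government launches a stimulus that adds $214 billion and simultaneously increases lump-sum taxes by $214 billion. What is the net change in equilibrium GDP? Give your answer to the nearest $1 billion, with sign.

+$146 billion

MPC = 1 − MPS = 1 − 0.28 = 0.72.
Expenditure multiplier = 1/(1 − c + m) = 1/(1 − 0.72 + 0.13) = 1/0.41 ≈ 2.439.
ΔG contributes k·ΔG = (+$214 billion) / 0.41 ≈ +$522 billion.
ΔT of +$214 billion changes first-round spending by −c·ΔT = −$154.08 billion, contributing k·(−c·ΔT) = (−$154.08 billion) / 0.41 ≈ −$375.8 billion.
Net ΔY = k(ΔG − c·ΔT) = (+$59.92 billion) / 0.41 ≈ +$146 billion.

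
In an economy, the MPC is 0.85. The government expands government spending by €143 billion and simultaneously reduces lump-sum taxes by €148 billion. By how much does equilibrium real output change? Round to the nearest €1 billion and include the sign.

+€1,792 billion

Expenditure multiplier = 1/(1 − MPC) = 1/(1 − 0.85) = 1/0.15 ≈ 6.667.
ΔG contributes k·ΔG = (+€143 billion) / 0.15 ≈ +€953.3 billion.
ΔT of −€148 billion changes first-round spending by −c·ΔT = +€125.8 billion, contributing k·(−c·ΔT) = (+€125.8 billion) / 0.15 ≈ +€838.7 billion.
Net ΔY = k(ΔG − c·ΔT) = (+€268.8 billion) / 0.15 = +€1,792 billion.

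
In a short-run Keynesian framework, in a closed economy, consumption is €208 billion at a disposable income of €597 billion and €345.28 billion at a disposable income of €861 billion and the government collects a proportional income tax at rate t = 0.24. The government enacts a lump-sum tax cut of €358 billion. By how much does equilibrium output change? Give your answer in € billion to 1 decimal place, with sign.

MPC = ΔC/ΔYd = (345.28 − 208)/(861 − 597) = 137.28/264 = 0.52.
A lump-sum tax change of −€358 billion shifts disposable income by +€358 billion; first-round consumption changes by −c × ΔT = −0.52 × (−€358 billion) = +€186.16 billion.
Expenditure multiplier = 1/(1 − c(1−t)) = 1/(1 − 0.52×0.76) = 1/0.6048 ≈ 1.653.
The tax multiplier is −c × k ≈ −0.86, so ΔY = k × (−c·ΔT) = (+€186.16 billion) / 0.6048 ≈ +€307.8 billion.

+€307.8 billion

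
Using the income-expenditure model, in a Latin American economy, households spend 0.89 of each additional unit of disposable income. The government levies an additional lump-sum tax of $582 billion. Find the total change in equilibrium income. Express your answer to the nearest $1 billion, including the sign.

A lump-sum tax change of +$582 billion shifts disposable income by −$582 billion; first-round consumption changes by −c × ΔT = −0.89 × (+$582 billion) = −$517.98 billion.
Expenditure multiplier = 1/(1 − MPC) = 1/(1 − 0.89) = 1/0.11 ≈ 9.091.
The tax multiplier is −c × k ≈ −8.091, so ΔY = k × (−c·ΔT) = (−$517.98 billion) / 0.11 ≈ −$4,709 billion.

−$4,709 billion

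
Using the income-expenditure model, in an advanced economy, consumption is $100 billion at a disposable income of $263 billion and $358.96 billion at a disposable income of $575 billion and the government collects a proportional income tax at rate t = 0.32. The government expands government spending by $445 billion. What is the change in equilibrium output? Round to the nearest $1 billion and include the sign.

MPC = ΔC/ΔYd = (358.96 − 100)/(575 − 263) = 258.96/312 = 0.83.
Government-spending multiplier = 1/(1 − c(1−t)) = 1/(1 − 0.83×0.68) = 1/0.4356 ≈ 2.296.
ΔY = k × ΔG = (+$445 billion) / 0.4356 ≈ +$1,022 billion.

+$1,022 billion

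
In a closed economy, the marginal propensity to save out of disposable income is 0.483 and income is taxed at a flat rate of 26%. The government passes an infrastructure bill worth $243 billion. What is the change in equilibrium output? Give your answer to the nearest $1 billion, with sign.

MPC = 1 − MPS = 1 − 0.483 = 0.517.
Expenditure multiplier = 1/(1 − c(1−t)) = 1/(1 − 0.517×0.74) = 1/0.61742 ≈ 1.62.
ΔY = k × ΔG = (+$243 billion) / 0.61742 ≈ +$394 billion.

+$394 billion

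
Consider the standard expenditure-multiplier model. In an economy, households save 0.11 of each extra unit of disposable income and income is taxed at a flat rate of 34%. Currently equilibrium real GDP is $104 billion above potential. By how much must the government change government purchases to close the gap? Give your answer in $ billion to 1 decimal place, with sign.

MPC = 1 − MPS = 1 − 0.11 = 0.89.
Spending multiplier = 1/(1 − c(1−t)) = 1/(1 − 0.89×0.66) = 1/0.4126 ≈ 2.424.
Need ΔY = −$104 billion, so ΔG = ΔY/k = (−$104 billion) × 0.4126 ≈ −$42.9 billion.
The government should cut government purchases by $42.9 billion.

−$42.9 billion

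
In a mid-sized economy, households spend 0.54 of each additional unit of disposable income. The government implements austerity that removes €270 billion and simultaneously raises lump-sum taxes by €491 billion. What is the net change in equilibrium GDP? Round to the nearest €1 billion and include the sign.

Expenditure multiplier = 1/(1 − MPC) = 1/(1 − 0.54) = 1/0.46 ≈ 2.174.
ΔG contributes k·ΔG = (−€270 billion) / 0.46 ≈ −€587 billion.
ΔT of +€491 billion changes first-round spending by −c·ΔT = −€265.14 billion, contributing k·(−c·ΔT) = (−€265.14 billion) / 0.46 ≈ −€576.4 billion.
Net ΔY = k(ΔG − c·ΔT) = (−€535.14 billion) / 0.46 ≈ −€1,163 billion.

−€1,163 billion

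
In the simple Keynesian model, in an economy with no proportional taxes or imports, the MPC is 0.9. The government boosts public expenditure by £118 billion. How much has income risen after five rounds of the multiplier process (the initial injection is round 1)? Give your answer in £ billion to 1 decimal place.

£483.2 billion

Round 1 adds ΔG = £118 billion; each later round is MPC = 0.9 times the previous.
After 5 rounds: 118 + 106.2 + 95.58 + 86.022 + 77.4198 = ΔG·(1 − c^5)/(1 − c) = 118 × (1 − 0.59049)/0.1 ≈ £483.2 billion.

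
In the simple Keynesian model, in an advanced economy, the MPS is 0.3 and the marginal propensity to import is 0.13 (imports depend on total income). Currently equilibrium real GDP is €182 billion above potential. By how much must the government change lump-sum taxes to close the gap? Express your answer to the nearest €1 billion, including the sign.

MPC = 1 − MPS = 1 − 0.3 = 0.7.
Spending multiplier = 1/(1 − c + m) = 1/(1 − 0.7 + 0.13) = 1/0.43 ≈ 2.326.
Tax multiplier = −c·k = −0.7/0.43 ≈ −1.628. Need ΔY = −€182 billion, so ΔT = ΔY/(−c·k) = −(−€182 billion) × 0.43 / 0.7 ≈ +€112 billion.
The government should raise lump-sum taxes by €112 billion.

+€112 billion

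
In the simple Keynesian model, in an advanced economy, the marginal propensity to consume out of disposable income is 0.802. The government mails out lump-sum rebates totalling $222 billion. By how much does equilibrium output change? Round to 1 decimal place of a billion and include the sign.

+$899.2 billion

A lump-sum tax change of −$222 billion shifts disposable income by +$222 billion; first-round consumption changes by −c × ΔT = −0.802 × (−$222 billion) = +$178.044 billion.
Expenditure multiplier = 1/(1 − MPC) = 1/(1 − 0.802) = 1/0.198 ≈ 5.051.
The tax multiplier is −c × k ≈ −4.051, so ΔY = k × (−c·ΔT) = (+$178.044 billion) / 0.198 ≈ +$899.2 billion.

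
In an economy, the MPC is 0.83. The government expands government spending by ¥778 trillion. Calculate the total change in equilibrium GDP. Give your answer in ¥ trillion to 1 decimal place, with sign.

+¥4,576.5 trillion

Expenditure multiplier = 1/(1 − MPC) = 1/(1 − 0.83) = 1/0.17 ≈ 5.882.
ΔY = k × ΔG = (+¥778 trillion) / 0.17 ≈ +¥4,576.5 trillion.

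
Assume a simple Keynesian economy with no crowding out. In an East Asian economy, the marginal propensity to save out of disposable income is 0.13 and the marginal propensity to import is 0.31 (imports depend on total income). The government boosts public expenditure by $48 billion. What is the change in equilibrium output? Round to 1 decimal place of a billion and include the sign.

MPC = 1 − MPS = 1 − 0.13 = 0.87.
Expenditure multiplier = 1/(1 − c + m) = 1/(1 − 0.87 + 0.31) = 1/0.44 ≈ 2.273.
ΔY = k × ΔG = (+$48 billion) / 0.44 ≈ +$109.1 billion.

+$109.1 billion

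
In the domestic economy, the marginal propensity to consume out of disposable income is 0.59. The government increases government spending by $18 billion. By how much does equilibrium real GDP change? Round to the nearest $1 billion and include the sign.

+$44 billion

Spending multiplier = 1/(1 − MPC) = 1/(1 − 0.59) = 1/0.41 ≈ 2.439.
ΔY = k × ΔG = (+$18 billion) / 0.41 ≈ +$44 billion.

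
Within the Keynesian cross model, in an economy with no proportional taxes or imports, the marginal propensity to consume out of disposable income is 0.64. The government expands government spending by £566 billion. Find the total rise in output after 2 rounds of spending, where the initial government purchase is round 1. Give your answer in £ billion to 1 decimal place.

£928.2 billion

Round 1 adds ΔG = £566 billion; each later round is MPC = 0.64 times the previous.
After 2 rounds: 566 + 362.24 = ΔG·(1 − c^2)/(1 − c) = 566 × (1 − 0.4096)/0.36 ≈ £928.2 billion.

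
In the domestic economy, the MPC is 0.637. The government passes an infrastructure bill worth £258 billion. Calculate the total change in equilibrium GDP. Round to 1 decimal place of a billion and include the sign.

Government-spending multiplier = 1/(1 − MPC) = 1/(1 − 0.637) = 1/0.363 ≈ 2.755.
ΔY = k × ΔG = (+£258 billion) / 0.363 ≈ +£710.7 billion.

+£710.7 billion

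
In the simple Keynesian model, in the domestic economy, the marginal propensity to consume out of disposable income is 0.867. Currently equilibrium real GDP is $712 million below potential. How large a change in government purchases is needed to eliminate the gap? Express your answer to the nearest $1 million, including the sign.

+$95 million

Spending multiplier = 1/(1 − MPC) = 1/(1 − 0.867) = 1/0.133 ≈ 7.519.
Need ΔY = +$712 million, so ΔG = ΔY/k = (+$712 million) × 0.133 ≈ +$95 million.
The government should increase government purchases by $95 million.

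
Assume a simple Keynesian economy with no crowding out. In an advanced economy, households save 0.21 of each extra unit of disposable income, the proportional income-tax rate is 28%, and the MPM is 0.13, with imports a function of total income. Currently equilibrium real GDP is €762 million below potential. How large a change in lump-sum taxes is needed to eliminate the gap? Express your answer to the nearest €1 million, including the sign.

MPC = 1 − MPS = 1 − 0.21 = 0.79.
Spending multiplier = 1/(1 − c(1−t) + m) = 1/(1 − 0.79×0.72 + 0.13) = 1/0.5612 ≈ 1.782.
Tax multiplier = −c·k = −0.79/0.5612 ≈ −1.408. Need ΔY = +€762 million, so ΔT = ΔY/(−c·k) = −(+€762 million) × 0.5612 / 0.79 ≈ −€541 million.
The government should cut lump-sum taxes by €541 million.

−€541 million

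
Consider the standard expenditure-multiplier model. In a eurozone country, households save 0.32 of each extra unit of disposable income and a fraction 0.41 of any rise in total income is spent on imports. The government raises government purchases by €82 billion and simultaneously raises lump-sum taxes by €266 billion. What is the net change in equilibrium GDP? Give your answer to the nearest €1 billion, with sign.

MPC = 1 − MPS = 1 − 0.32 = 0.68.
Expenditure multiplier = 1/(1 − c + m) = 1/(1 − 0.68 + 0.41) = 1/0.73 ≈ 1.37.
ΔG contributes k·ΔG = (+€82 billion) / 0.73 ≈ +€112.3 billion.
ΔT of +€266 billion changes first-round spending by −c·ΔT = −€180.88 billion, contributing k·(−c·ΔT) = (−€180.88 billion) / 0.73 ≈ −€247.8 billion.
Net ΔY = k(ΔG − c·ΔT) = (−€98.88 billion) / 0.73 ≈ −€135 billion.

−€135 billion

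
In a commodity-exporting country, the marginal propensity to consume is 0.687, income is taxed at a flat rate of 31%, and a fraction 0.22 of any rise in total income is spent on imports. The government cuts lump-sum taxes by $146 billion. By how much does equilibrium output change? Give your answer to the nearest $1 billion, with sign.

A lump-sum tax change of −$146 billion shifts disposable income by +$146 billion; first-round consumption changes by −c × ΔT = −0.687 × (−$146 billion) = +$100.302 billion.
Expenditure multiplier = 1/(1 − c(1−t) + m) = 1/(1 − 0.687×0.69 + 0.22) = 1/0.74597 ≈ 1.341.
The tax multiplier is −c × k ≈ −0.921, so ΔY = k × (−c·ΔT) = (+$100.302 billion) / 0.74597 ≈ +$134 billion.

+$134 billion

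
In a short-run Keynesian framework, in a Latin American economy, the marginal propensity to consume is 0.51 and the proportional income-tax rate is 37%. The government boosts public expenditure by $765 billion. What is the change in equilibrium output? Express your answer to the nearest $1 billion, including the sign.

+$1,127 billion

Expenditure multiplier = 1/(1 − c(1−t)) = 1/(1 − 0.51×0.63) = 1/0.6787 ≈ 1.473.
ΔY = k × ΔG = (+$765 billion) / 0.6787 ≈ +$1,127 billion.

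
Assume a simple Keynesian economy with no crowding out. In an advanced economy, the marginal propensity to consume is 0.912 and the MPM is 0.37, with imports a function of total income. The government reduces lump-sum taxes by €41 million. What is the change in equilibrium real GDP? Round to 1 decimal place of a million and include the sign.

A lump-sum tax change of −€41 million shifts disposable income by +€41 million; first-round consumption changes by −c × ΔT = −0.912 × (−€41 million) = +€37.392 million.
Expenditure multiplier = 1/(1 − c + m) = 1/(1 − 0.912 + 0.37) = 1/0.458 ≈ 2.183.
The tax multiplier is −c × k ≈ −1.991, so ΔY = k × (−c·ΔT) = (+€37.392 million) / 0.458 ≈ +€81.6 million.

+€81.6 million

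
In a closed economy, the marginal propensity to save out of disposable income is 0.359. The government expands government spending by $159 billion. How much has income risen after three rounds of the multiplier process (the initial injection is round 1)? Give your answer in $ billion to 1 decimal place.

MPC = 1 − MPS = 1 − 0.359 = 0.641.
Round 1 adds ΔG = $159 billion; each later round is MPC = 0.641 times the previous.
After 3 rounds: 159 + 101.919 + 65.330079 = ΔG·(1 − c^3)/(1 − c) = 159 × (1 − 0.263374721)/0.359 ≈ $326.2 billion.

$326.2 billion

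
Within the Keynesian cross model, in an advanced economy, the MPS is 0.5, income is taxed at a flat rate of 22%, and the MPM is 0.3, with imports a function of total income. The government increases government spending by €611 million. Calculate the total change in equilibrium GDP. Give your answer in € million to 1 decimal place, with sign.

MPC = 1 − MPS = 1 − 0.5 = 0.5.
Government-spending multiplier = 1/(1 − c(1−t) + m) = 1/(1 − 0.5×0.78 + 0.3) = 1/0.91 ≈ 1.099.
ΔY = k × ΔG = (+€611 million) / 0.91 ≈ +€671.4 million.

+€671.4 million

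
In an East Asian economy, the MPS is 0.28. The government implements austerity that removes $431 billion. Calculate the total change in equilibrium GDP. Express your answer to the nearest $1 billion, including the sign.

−$1,539 billion

MPC = 1 − MPS = 1 − 0.28 = 0.72.
Government-spending multiplier = 1/(1 − MPC) = 1/(1 − 0.72) = 1/0.28 ≈ 3.571.
ΔY = k × ΔG = (−$431 billion) / 0.28 ≈ −$1,539 billion.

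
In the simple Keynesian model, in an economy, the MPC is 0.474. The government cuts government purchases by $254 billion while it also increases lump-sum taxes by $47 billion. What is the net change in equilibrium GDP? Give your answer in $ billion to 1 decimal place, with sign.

Expenditure multiplier = 1/(1 − MPC) = 1/(1 − 0.474) = 1/0.526 ≈ 1.901.
ΔG contributes k·ΔG = (−$254 billion) / 0.526 ≈ −$482.9 billion.
ΔT of +$47 billion changes first-round spending by −c·ΔT = −$22.278 billion, contributing k·(−c·ΔT) = (−$22.278 billion) / 0.526 ≈ −$42.4 billion.
Net ΔY = k(ΔG − c·ΔT) = (−$276.278 billion) / 0.526 ≈ −$525.2 billion.

−$525.2 billion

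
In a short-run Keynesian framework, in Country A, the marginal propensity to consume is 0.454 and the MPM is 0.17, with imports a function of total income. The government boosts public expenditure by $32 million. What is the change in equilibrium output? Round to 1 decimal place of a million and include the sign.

Expenditure multiplier = 1/(1 − c + m) = 1/(1 − 0.454 + 0.17) = 1/0.716 ≈ 1.397.
ΔY = k × ΔG = (+$32 million) / 0.716 ≈ +$44.7 million.

+$44.7 million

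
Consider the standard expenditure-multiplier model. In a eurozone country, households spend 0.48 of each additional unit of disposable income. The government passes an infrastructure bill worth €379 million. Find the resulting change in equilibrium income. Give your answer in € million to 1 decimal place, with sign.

Spending multiplier = 1/(1 − MPC) = 1/(1 − 0.48) = 1/0.52 ≈ 1.923.
ΔY = k × ΔG = (+€379 million) / 0.52 ≈ +€728.8 million.

+€728.8 million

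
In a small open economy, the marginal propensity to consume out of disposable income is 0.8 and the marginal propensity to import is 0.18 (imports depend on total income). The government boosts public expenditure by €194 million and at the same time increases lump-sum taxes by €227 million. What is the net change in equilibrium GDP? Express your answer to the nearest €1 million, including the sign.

+€33 million

Expenditure multiplier = 1/(1 − c + m) = 1/(1 − 0.8 + 0.18) = 1/0.38 ≈ 2.632.
ΔG contributes k·ΔG = (+€194 million) / 0.38 ≈ +€510.5 million.
ΔT of +€227 million changes first-round spending by −c·ΔT = −€181.6 million, contributing k·(−c·ΔT) = (−€181.6 million) / 0.38 ≈ −€477.9 million.
Net ΔY = k(ΔG − c·ΔT) = (+€12.4 million) / 0.38 ≈ +€33 million.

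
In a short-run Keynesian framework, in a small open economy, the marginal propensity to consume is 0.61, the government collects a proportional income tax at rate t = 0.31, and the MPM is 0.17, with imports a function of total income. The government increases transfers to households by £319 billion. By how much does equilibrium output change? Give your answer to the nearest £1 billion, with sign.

+£260 billion

The transfer change shifts disposable income by +£319 billion, so first-round consumption changes by c·ΔTR = 0.61 × (+£319 billion) = +£194.59 billion.
Expenditure multiplier = 1/(1 − c(1−t) + m) = 1/(1 − 0.61×0.69 + 0.17) = 1/0.7491 ≈ 1.335.
The transfer multiplier is c × k ≈ 0.814, so ΔY = k × (c·ΔTR) = (+£194.59 billion) / 0.7491 ≈ +£260 billion.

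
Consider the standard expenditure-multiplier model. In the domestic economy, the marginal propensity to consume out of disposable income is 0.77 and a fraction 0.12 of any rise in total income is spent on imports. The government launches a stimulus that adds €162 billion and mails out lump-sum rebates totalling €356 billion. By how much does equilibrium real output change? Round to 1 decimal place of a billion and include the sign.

+€1,246.1 billion

Expenditure multiplier = 1/(1 − c + m) = 1/(1 − 0.77 + 0.12) = 1/0.35 ≈ 2.857.
ΔG contributes k·ΔG = (+€162 billion) / 0.35 ≈ +€462.9 billion.
ΔT of −€356 billion changes first-round spending by −c·ΔT = +€274.12 billion, contributing k·(−c·ΔT) = (+€274.12 billion) / 0.35 = +€783.2 billion.
Net ΔY = k(ΔG − c·ΔT) = (+€436.12 billion) / 0.35 ≈ +€1,246.1 billion.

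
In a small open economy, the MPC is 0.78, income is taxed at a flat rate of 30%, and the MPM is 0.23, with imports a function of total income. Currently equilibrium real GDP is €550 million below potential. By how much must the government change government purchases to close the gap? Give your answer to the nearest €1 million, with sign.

Spending multiplier = 1/(1 − c(1−t) + m) = 1/(1 − 0.78×0.7 + 0.23) = 1/0.684 ≈ 1.462.
Need ΔY = +€550 million, so ΔG = ΔY/k = (+€550 million) × 0.684 ≈ +€376 million.
The government should increase government purchases by €376 million.

+€376 million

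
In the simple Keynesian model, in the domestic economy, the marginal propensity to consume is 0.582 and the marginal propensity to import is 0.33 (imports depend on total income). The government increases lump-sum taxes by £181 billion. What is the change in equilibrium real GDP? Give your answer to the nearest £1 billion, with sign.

−£141 billion

A lump-sum tax change of +£181 billion shifts disposable income by −£181 billion; first-round consumption changes by −c × ΔT = −0.582 × (+£181 billion) = −£105.342 billion.
Expenditure multiplier = 1/(1 − c + m) = 1/(1 − 0.582 + 0.33) = 1/0.748 ≈ 1.337.
The tax multiplier is −c × k ≈ −0.778, so ΔY = k × (−c·ΔT) = (−£105.342 billion) / 0.748 ≈ −£141 billion.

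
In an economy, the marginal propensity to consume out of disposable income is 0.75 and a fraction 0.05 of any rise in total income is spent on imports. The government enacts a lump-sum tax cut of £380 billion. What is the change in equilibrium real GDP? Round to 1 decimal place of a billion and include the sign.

A lump-sum tax change of −£380 billion shifts disposable income by +£380 billion; first-round consumption changes by −c × ΔT = −0.75 × (−£380 billion) = +£285 billion.
Expenditure multiplier = 1/(1 − c + m) = 1/(1 − 0.75 + 0.05) = 1/0.3 ≈ 3.333.
The tax multiplier is −c × k = −2.5, so ΔY = k × (−c·ΔT) = (+£285 billion) / 0.3 = +£950 billion.

+£950.0 billion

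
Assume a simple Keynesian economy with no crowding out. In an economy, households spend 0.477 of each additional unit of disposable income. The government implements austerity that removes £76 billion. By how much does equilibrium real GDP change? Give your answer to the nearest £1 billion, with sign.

−£145 billion

Spending multiplier = 1/(1 − MPC) = 1/(1 − 0.477) = 1/0.523 ≈ 1.912.
ΔY = k × ΔG = (−£76 billion) / 0.523 ≈ −£145 billion.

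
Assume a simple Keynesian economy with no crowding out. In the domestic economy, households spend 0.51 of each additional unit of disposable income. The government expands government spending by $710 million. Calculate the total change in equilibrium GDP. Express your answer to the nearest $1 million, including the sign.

Government-spending multiplier = 1/(1 − MPC) = 1/(1 − 0.51) = 1/0.49 ≈ 2.041.
ΔY = k × ΔG = (+$710 million) / 0.49 ≈ +$1,449 million.

+$1,449 million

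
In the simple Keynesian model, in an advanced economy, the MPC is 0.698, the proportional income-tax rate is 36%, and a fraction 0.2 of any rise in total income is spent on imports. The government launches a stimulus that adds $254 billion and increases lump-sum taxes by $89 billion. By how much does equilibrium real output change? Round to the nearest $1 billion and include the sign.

+$255 billion

Expenditure multiplier = 1/(1 − c(1−t) + m) = 1/(1 − 0.698×0.64 + 0.2) = 1/0.75328 ≈ 1.328.
ΔG contributes k·ΔG = (+$254 billion) / 0.75328 ≈ +$337.2 billion.
ΔT of +$89 billion changes first-round spending by −c·ΔT = −$62.122 billion, contributing k·(−c·ΔT) = (−$62.122 billion) / 0.75328 ≈ −$82.5 billion.
Net ΔY = k(ΔG − c·ΔT) = (+$191.878 billion) / 0.75328 ≈ +$255 billion.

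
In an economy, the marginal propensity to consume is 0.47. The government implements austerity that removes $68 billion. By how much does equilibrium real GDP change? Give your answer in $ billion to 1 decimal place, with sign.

−$128.3 billion

Government-spending multiplier = 1/(1 − MPC) = 1/(1 − 0.47) = 1/0.53 ≈ 1.887.
ΔY = k × ΔG = (−$68 billion) / 0.53 ≈ −$128.3 billion.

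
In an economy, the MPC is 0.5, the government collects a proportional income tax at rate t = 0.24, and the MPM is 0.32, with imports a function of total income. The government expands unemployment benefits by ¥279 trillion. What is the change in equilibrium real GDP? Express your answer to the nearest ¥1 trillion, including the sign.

+¥148 trillion

The transfer change shifts disposable income by +¥279 trillion, so first-round consumption changes by c·ΔTR = 0.5 × (+¥279 trillion) = +¥139.5 trillion.
Expenditure multiplier = 1/(1 − c(1−t) + m) = 1/(1 − 0.5×0.76 + 0.32) = 1/0.94 ≈ 1.064.
The transfer multiplier is c × k ≈ 0.532, so ΔY = k × (c·ΔTR) = (+¥139.5 trillion) / 0.94 ≈ +¥148 trillion.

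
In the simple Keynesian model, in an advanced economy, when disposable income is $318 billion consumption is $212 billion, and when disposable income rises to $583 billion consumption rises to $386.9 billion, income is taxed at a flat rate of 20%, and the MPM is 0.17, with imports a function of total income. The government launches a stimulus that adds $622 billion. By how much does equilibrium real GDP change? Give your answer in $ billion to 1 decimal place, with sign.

MPC = ΔC/ΔYd = (386.9 − 212)/(583 − 318) = 174.9/265 = 0.66.
Expenditure multiplier = 1/(1 − c(1−t) + m) = 1/(1 − 0.66×0.8 + 0.17) = 1/0.642 ≈ 1.558.
ΔY = k × ΔG = (+$622 billion) / 0.642 ≈ +$968.8 billion.

+$968.8 billion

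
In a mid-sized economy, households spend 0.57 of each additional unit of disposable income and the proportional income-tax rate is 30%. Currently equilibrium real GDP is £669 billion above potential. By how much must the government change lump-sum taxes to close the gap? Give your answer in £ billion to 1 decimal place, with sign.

Spending multiplier = 1/(1 − c(1−t)) = 1/(1 − 0.57×0.7) = 1/0.601 ≈ 1.664.
Tax multiplier = −c·k = −0.57/0.601 ≈ −0.948. Need ΔY = −£669 billion, so ΔT = ΔY/(−c·k) = −(−£669 billion) × 0.601 / 0.57 ≈ +£705.4 billion.
The government should raise lump-sum taxes by £705.4 billion.

+£705.4 billion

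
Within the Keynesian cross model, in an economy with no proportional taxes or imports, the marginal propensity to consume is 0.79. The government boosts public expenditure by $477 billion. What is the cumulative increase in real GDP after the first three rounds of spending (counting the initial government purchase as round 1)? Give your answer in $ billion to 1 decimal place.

Round 1 adds ΔG = $477 billion; each later round is MPC = 0.79 times the previous.
After 3 rounds: 477 + 376.83 + 297.6957 = ΔG·(1 − c^3)/(1 − c) = 477 × (1 − 0.493039)/0.21 ≈ $1,151.5 billion.

$1,151.5 billion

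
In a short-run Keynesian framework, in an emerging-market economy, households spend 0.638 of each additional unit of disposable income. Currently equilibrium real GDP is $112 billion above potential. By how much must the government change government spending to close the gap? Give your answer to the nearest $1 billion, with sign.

−$41 billion

Spending multiplier = 1/(1 − MPC) = 1/(1 − 0.638) = 1/0.362 ≈ 2.762.
Need ΔY = −$112 billion, so ΔG = ΔY/k = (−$112 billion) × 0.362 ≈ −$41 billion.
The government should cut government spending by $41 billion.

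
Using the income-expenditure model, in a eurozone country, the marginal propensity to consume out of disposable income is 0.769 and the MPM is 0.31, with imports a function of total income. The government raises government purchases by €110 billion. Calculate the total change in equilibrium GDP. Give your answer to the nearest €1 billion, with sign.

+€203 billion

Expenditure multiplier = 1/(1 − c + m) = 1/(1 − 0.769 + 0.31) = 1/0.541 ≈ 1.848.
ΔY = k × ΔG = (+€110 billion) / 0.541 ≈ +€203 billion.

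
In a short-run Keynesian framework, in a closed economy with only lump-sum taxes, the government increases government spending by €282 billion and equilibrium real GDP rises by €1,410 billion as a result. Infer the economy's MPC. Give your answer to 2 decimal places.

Implied spending multiplier k = ΔY/ΔG = 1,410/282 = 5.
Since k = 1/(1 − MPC), MPC = 1 − 1/k = 1 − ΔG/ΔY = 1 − 282/1,410 = 0.80.

0.80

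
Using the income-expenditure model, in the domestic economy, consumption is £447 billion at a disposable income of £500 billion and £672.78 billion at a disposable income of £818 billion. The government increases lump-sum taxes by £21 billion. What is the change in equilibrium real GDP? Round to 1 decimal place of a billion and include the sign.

MPC = ΔC/ΔYd = (672.78 − 447)/(818 − 500) = 225.78/318 = 0.71.
A lump-sum tax change of +£21 billion shifts disposable income by −£21 billion; first-round consumption changes by −c × ΔT = −0.71 × (+£21 billion) = −£14.91 billion.
Expenditure multiplier = 1/(1 − MPC) = 1/(1 − 0.71) = 1/0.29 ≈ 3.448.
The tax multiplier is −c × k ≈ −2.448, so ΔY = k × (−c·ΔT) = (−£14.91 billion) / 0.29 ≈ −£51.4 billion.

−£51.4 billion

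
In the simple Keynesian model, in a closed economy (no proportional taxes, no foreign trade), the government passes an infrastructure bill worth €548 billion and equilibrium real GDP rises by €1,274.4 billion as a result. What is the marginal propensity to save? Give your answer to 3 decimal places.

Implied spending multiplier k = ΔY/ΔG = 1,274.4/548 ≈ 2.3255.
Since k = 1/(1 − MPC), MPC = 1 − 1/k = 1 − ΔG/ΔY = 1 − 548/1,274.4 ≈ 0.570.
MPS = 1 − MPC = 0.430.

0.430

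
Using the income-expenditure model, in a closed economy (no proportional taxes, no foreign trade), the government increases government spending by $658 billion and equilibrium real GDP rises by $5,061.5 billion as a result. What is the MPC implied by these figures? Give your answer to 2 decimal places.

0.87

Implied spending multiplier k = ΔY/ΔG = 5,061.5/658 ≈ 7.6922.
Since k = 1/(1 − MPC), MPC = 1 − 1/k = 1 − ΔG/ΔY = 1 − 658/5,061.5 ≈ 0.87.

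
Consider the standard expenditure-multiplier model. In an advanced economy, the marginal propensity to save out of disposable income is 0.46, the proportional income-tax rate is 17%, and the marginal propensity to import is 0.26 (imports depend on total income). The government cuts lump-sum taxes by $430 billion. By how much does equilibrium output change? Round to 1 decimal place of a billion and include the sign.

MPC = 1 − MPS = 1 − 0.46 = 0.54.
A lump-sum tax change of −$430 billion shifts disposable income by +$430 billion; first-round consumption changes by −c × ΔT = −0.54 × (−$430 billion) = +$232.2 billion.
Expenditure multiplier = 1/(1 − c(1−t) + m) = 1/(1 − 0.54×0.83 + 0.26) = 1/0.8118 ≈ 1.232.
The tax multiplier is −c × k ≈ −0.665, so ΔY = k × (−c·ΔT) = (+$232.2 billion) / 0.8118 ≈ +$286 billion.

+$286.0 billion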